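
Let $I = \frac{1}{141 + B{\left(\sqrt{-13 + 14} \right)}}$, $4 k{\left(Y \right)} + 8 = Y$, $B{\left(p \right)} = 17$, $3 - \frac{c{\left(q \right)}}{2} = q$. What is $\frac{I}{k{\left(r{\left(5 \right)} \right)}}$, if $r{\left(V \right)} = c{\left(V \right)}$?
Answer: $- \frac{1}{474} \approx -0.0021097$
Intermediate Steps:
$c{\left(q \right)} = 6 - 2 q$
$r{\left(V \right)} = 6 - 2 V$
$k{\left(Y \right)} = -2 + \frac{Y}{4}$
$I = \frac{1}{158}$ ($I = \frac{1}{141 + 17} = \frac{1}{158} \approx 0.0063291$)
$\frac{I}{k{\left(r{\left(5 \right)} \right)}} = \frac{1}{158 \left(-2 + \frac{6 - 10}{4}\right)} = \frac{1}{158 \left(-2 + \frac{1}{4} \left(-4\right)\right)} = \frac{1}{158 \left(-2 - 1\right)} = \frac{1}{158 \left(-3\right)} = \frac{1}{158} \left(- \frac{1}{3}\right) = - \frac{1}{474}$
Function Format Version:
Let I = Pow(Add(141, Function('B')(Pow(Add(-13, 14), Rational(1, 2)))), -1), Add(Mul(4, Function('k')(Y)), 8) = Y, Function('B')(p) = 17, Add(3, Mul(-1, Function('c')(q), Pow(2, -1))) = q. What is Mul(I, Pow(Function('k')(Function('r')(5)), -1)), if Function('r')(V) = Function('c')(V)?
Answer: Rational(-1, 474) ≈ -0.0021097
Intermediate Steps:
Function('c')(q) = Add(6, Mul(-2, q))
Function('r')(V) = Add(6, Mul(-2, V))
Function('k')(Y) = Add(-2, Mul(Rational(1, 4), Y))
I = Rational(1, 158) (I = Pow(Add(141, 17), -1) = Pow(158, -1) = Rational(1, 158) ≈ 0.0063291)
Mul(I, Pow(Function('k')(Function('r')(5)), -1)) = Mul(Rational(1, 158), Pow(Add(-2, Mul(Rational(1, 4), Add(6, Mul(-2, 5)))), -1)) = Mul(Rational(1, 158), Pow(Add(-2, Mul(Rational(1, 4), Add(6, -10))), -1)) = Mul(Rational(1, 158), Pow(Add(-2, Mul(Rational(1, 4), -4)), -1)) = Mul(Rational(1, 158), Pow(Add(-2, -1), -1)) = Mul(Rational(1, 158), Pow(-3, -1)) = Mul(Rational(1, 158), Rational(-1, 3)) = Rational(-1, 474)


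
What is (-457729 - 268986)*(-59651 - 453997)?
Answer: 373275706320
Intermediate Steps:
(-457729 - 268986)*(-59651 - 453997) = -726715*(-513648) = 373275706320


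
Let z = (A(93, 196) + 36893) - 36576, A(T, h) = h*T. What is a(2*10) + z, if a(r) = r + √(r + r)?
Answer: 18565 + 2*√10 ≈ 18571.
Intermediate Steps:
A(T, h) = T*h
z = 18545 (z = (93*196 + 36893) - 36576 = (18228 + 36893) - 36576 = 55121 - 36576 = 18545)
a(r) = r + √2*√r (a(r) = r + √(2*r) = r + √2*√r)
a(2*10) + z = (2*10 + √2*√(2*10)) + 18545 = (20 + √2*√20) + 18545 = (20 + √2*(2*√5)) + 18545 = (20 + 2*√10) + 18545 = 18565 + 2*√10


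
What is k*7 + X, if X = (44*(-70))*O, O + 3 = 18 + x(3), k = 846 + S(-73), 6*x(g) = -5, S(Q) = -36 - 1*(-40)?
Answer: -113050/3 ≈ -37683.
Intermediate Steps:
S(Q) = 4 (S(Q) = -36 + 40 = 4)
x(g) = -5/6 (x(g) = (1/6)*(-5) = -5/6)
k = 850 (k = 846 + 4 = 850)
O = 85/6 (O = -3 + (18 - 5/6) = -3 + 103/6 = 85/6 ≈ 14.167)
X = -130900/3 (X = (44*(-70))*(85/6) = -3080*85/6 = -130900/3 ≈ -43633.)
k*7 + X = 850*7 - 130900/3 = 5950 - 130900/3 = -113050/3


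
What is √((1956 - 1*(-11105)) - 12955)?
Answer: √106 ≈ 10.296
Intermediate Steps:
√((1956 - 1*(-11105)) - 12955) = √((1956 + 11105) - 12955) = √(13061 - 12955) = √106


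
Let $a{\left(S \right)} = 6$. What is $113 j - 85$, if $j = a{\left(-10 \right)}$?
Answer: $593$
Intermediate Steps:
$j = 6$
$113 j - 85 = 113 \cdot 6 - 85 = 678 - 85 = 593$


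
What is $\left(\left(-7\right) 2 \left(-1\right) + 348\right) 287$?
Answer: $103894$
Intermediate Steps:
$\left(\left(-7\right) 2 \left(-1\right) + 348\right) 287 = \left(\left(-14\right) \left(-1\right) + 348\right) 287 = \left(14 + 348\right) 287 = 362 \cdot 287 = 103894$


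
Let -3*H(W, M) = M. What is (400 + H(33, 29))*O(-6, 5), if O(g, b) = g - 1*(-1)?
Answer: -5855/3 ≈ -1951.7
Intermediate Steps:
O(g, b) = 1 + g (O(g, b) = g + 1 = 1 + g)
H(W, M) = -M/3
(400 + H(33, 29))*O(-6, 5) = (400 - ⅓*29)*(1 - 6) = (400 - 29/3)*(-5) = (1171/3)*(-5) = -5855/3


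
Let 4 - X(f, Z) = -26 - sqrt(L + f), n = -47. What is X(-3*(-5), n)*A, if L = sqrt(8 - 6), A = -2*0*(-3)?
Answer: 0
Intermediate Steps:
A = 0 (A = 0*(-3) = 0)
L = sqrt(2) ≈ 1.4142
X(f, Z) = 30 + sqrt(f + sqrt(2)) (X(f, Z) = 4 - (-26 - sqrt(sqrt(2) + f)) = 4 - (-26 - sqrt(f + sqrt(2))) = 4 + (26 + sqrt(f + sqrt(2))) = 30 + sqrt(f + sqrt(2)))
X(-3*(-5), n)*A = (30 + sqrt(-3*(-5) + sqrt(2)))*0 = (30 + sqrt(15 + sqrt(2)))*0 = 0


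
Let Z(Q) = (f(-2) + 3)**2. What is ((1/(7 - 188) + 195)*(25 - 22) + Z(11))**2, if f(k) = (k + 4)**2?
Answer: 13167792001/32761 ≈ 4.0194e+5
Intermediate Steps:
f(k) = (4 + k)**2
Z(Q) = 49 (Z(Q) = ((4 - 2)**2 + 3)**2 = (2**2 + 3)**2 = (4 + 3)**2 = 7**2 = 49)
((1/(7 - 188) + 195)*(25 - 22) + Z(11))**2 = ((1/(7 - 188) + 195)*(25 - 22) + 49)**2 = ((1/(-181) + 195)*3 + 49)**2 = ((-1/181 + 195)*3 + 49)**2 = ((35294/181)*3 + 49)**2 = (105882/181 + 49)**2 = (114751/181)**2 = 13167792001/32761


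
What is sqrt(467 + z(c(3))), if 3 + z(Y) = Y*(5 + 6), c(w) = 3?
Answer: sqrt(497) ≈ 22.293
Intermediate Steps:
z(Y) = -3 + 11*Y (z(Y) = -3 + Y*(5 + 6) = -3 + Y*11 = -3 + 11*Y)
sqrt(467 + z(c(3))) = sqrt(467 + (-3 + 11*3)) = sqrt(467 + (-3 + 33)) = sqrt(467 + 30) = sqrt(497)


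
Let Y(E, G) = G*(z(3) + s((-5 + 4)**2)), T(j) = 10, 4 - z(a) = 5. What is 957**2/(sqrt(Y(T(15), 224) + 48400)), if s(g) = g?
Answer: 83259/20 ≈ 4163.0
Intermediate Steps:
z(a) = -1 (z(a) = 4 - 1*5 = 4 - 5 = -1)
Y(E, G) = 0 (Y(E, G) = G*(-1 + (-5 + 4)**2) = G*(-1 + (-1)**2) = G*(-1 + 1) = G*0 = 0)
957**2/(sqrt(Y(T(15), 224) + 48400)) = 957**2/(sqrt(0 + 48400)) = 915849/(sqrt(48400)) = 915849/220 = 915849*(1/220) = 83259/20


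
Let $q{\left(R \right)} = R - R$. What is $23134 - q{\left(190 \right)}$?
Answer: $23134$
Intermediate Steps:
$q{\left(R \right)} = 0$
$23134 - q{\left(190 \right)} = 23134 - 0 = 23134 + 0 = 23134$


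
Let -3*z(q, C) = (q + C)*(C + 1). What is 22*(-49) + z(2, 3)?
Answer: -3254/3 ≈ -1084.7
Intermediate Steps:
z(q, C) = -(1 + C)*(C + q)/3 (z(q, C) = -(q + C)*(C + 1)/3 = -(C + q)*(1 + C)/3 = -(1 + C)*(C + q)/3)
22*(-49) + z(2, 3) = 22*(-49) + (-⅓*3 - ⅓*2 - ⅓*3² - ⅓*3*2) = -1078 + (-1 - ⅔ - ⅓*9 - 2) = -1078 + (-1 - ⅔ - 3 - 2) = -1078 - 20/3 = -3254/3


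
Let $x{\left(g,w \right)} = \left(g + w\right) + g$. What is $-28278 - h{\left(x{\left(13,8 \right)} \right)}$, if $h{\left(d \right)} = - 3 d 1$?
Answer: $-28176$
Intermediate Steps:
$x{\left(g,w \right)} = w + 2 g$
$h{\left(d \right)} = - 3 d$
$-28278 - h{\left(x{\left(13,8 \right)} \right)} = -28278 - - 3 \left(8 + 2 \cdot 13\right) = -28278 - - 3 \left(8 + 26\right) = -28278 - \left(-3\right) 34 = -28278 - -102 = -28278 + 102 = -28176$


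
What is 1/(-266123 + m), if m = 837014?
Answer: 1/570891 ≈ 1.7516e-6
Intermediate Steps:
1/(-266123 + m) = 1/(-266123 + 837014) = 1/570891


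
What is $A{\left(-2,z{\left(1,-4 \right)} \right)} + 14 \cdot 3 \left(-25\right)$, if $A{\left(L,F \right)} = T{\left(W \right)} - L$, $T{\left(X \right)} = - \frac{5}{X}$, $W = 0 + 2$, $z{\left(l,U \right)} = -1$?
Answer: $- \frac{2101}{2} \approx -1050.5$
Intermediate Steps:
$W = 2$
$A{\left(L,F \right)} = - \frac{5}{2} - L$
$A{\left(-2,z{\left(1,-4 \right)} \right)} + 14 \cdot 3 \left(-25\right) = \left(- \frac{5}{2} - -2\right) + 14 \cdot 3 \left(-25\right) = \left(- \frac{5}{2} + 2\right) + 42 \left(-25\right) = - \frac{1}{2} - 1050 = - \frac{2101}{2}$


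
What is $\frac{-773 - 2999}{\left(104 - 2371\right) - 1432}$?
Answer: $\frac{3772}{3699} \approx 1.0197$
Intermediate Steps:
$\frac{-773 - 2999}{\left(104 - 2371\right) - 1432} = - \frac{3772}{-2267 - 1432} = - \frac{3772}{-3699} = \left(-3772\right) \left(- \frac{1}{3699}\right) = \frac{3772}{3699}$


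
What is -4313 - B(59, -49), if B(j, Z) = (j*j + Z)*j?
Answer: -206801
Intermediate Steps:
B(j, Z) = j*(Z + j**2) (B(j, Z) = (j**2 + Z)*j = (Z + j**2)*j = j*(Z + j**2))
-4313 - B(59, -49) = -4313 - 59*(-49 + 59**2) = -4313 - 59*(-49 + 3481) = -4313 - 59*3432 = -4313 - 1*202488 = -4313 - 202488 = -206801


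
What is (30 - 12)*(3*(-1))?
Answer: -54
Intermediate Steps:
(30 - 12)*(3*(-1)) = 18*(-3) = -54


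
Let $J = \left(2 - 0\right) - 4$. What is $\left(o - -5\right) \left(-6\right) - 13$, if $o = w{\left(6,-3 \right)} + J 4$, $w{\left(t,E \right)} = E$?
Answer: $23$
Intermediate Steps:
$J = -2$ ($J = \left(2 + 0\right) - 4 = 2 - 4 = -2$)
$o = -11$ ($o = -3 - 8 = -11$)
$\left(o - -5\right) \left(-6\right) - 13 = \left(-11 - -5\right) \left(-6\right) - 13 = \left(-11 + 5\right) \left(-6\right) - 13 = \left(-6\right) \left(-6\right) - 13 = 36 - 13 = 23$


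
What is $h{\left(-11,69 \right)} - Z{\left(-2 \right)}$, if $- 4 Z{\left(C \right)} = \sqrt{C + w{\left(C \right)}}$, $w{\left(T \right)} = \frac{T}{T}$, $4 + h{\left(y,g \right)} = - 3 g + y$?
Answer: $-222 + \frac{i}{4} \approx -222.0 + 0.25 i$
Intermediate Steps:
$h{\left(y,g \right)} = -4 + y - 3 g$ ($h{\left(y,g \right)} = -4 - \left(- y + 3 g\right) = -4 + y - 3 g$)
$w{\left(T \right)} = 1$
$Z{\left(C \right)} = - \frac{\sqrt{1 + C}}{4}$ ($Z{\left(C \right)} = - \frac{\sqrt{C + 1}}{4} = - \frac{\sqrt{1 + C}}{4}$)
$h{\left(-11,69 \right)} - Z{\left(-2 \right)} = \left(-4 - 11 - 207\right) - - \frac{\sqrt{1 - 2}}{4} = \left(-4 - 11 - 207\right) - - \frac{\sqrt{-1}}{4} = -222 - - \frac{i}{4} = -222 + \frac{i}{4}$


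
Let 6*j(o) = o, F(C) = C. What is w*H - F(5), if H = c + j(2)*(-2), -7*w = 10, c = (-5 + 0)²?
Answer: -835/21 ≈ -39.762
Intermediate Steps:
c = 25 (c = (-5)² = 25)
j(o) = o/6
w = -10/7 (w = -⅐*10 = -10/7 ≈ -1.4286)
H = 73/3 (H = 25 + ((⅙)*2)*(-2) = 25 + (⅓)*(-2) = 25 - ⅔ = 73/3 ≈ 24.333)
w*H - F(5) = -10/7*73/3 - 1*5 = -730/21 - 5 = -835/21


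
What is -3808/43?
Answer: -3808/43 ≈ -88.558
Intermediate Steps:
-3808/43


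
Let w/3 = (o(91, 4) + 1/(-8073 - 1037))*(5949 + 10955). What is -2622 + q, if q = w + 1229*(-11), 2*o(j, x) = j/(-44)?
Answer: -3436570916/50105 ≈ -68587.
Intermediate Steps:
o(j, x) = -j/88 (o(j, x) = (j/(-44))/2 = (j*(-1/44))/2 = (-j/44)/2 = -j/88)
w = -2627826111/50105 (w = 3*((-1/88*91 + 1/(-8073 - 1037))*(5949 + 10955)) = 3*((-91/88 + 1/(-9110))*16904) = 3*((-91/88 - 1/9110)*16904) = 3*(-414549/400840*16904) = 3*(-875942037/50105) = -2627826111/50105 ≈ -52446.)
q = -3305195606/50105 (q = -2627826111/50105 + 1229*(-11) = -2627826111/50105 - 13519 = -3305195606/50105 ≈ -65965.)
-2622 + q = -2622 - 3305195606/50105 = -3436570916/50105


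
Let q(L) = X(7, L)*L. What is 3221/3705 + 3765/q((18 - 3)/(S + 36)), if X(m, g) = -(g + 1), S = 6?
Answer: -28776439/3705 ≈ -7766.9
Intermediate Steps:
X(m, g) = -1 - g (X(m, g) = -(1 + g) = -1 - g)
q(L) = L*(-1 - L) (q(L) = (-1 - L)*L = L*(-1 - L))
3221/3705 + 3765/q((18 - 3)/(S + 36)) = 3221/3705 + 3765/((-(18 - 3)/(6 + 36)*(1 + (18 - 3)/(6 + 36)))) = 3221*(1/3705) + 3765/((-15/42*(1 + 15/42))) = 3221/3705 + 3765/((-15*(1/42)*(1 + 15*(1/42)))) = 3221/3705 + 3765/((-1*5/14*(1 + 5/14))) = 3221/3705 + 3765/((-1*5/14*19/14)) = 3221/3705 + 3765/(-95/196) = 3221/3705 + 3765*(-196/95) = 3221/3705 - 147588/19 = -28776439/3705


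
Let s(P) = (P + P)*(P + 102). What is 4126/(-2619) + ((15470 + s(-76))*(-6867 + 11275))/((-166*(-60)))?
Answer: 5538710624/1086885 ≈ 5095.9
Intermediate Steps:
s(P) = 2*P*(102 + P) (s(P) = (2*P)*(102 + P) = 2*P*(102 + P))
4126/(-2619) + ((15470 + s(-76))*(-6867 + 11275))/((-166*(-60))) = 4126/(-2619) + ((15470 + 2*(-76)*(102 - 76))*(-6867 + 11275))/((-166*(-60))) = 4126*(-1/2619) + ((15470 + 2*(-76)*26)*4408)/9960 = -4126/2619 + ((15470 - 3952)*4408)*(1/9960) = -4126/2619 + (11518*4408)*(1/9960) = -4126/2619 + 50771344*(1/9960) = -4126/2619 + 6346418/1245 = 5538710624/1086885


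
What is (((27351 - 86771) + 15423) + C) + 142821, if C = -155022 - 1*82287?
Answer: -138485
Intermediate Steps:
C = -237309 (C = -155022 - 82287 = -237309)
(((27351 - 86771) + 15423) + C) + 142821 = (((27351 - 86771) + 15423) - 237309) + 142821 = ((-59420 + 15423) - 237309) + 142821 = (-43997 - 237309) + 142821 = -281306 + 142821 = -138485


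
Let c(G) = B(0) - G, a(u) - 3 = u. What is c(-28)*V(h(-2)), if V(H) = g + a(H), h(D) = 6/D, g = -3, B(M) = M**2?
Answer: -84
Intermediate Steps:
a(u) = 3 + u
c(G) = -G (c(G) = 0**2 - G = 0 - G = -G)
V(H) = H (V(H) = -3 + (3 + H) = H)
c(-28)*V(h(-2)) = (-1*(-28))*(6/(-2)) = 28*(6*(-1/2)) = 28*(-3) = -84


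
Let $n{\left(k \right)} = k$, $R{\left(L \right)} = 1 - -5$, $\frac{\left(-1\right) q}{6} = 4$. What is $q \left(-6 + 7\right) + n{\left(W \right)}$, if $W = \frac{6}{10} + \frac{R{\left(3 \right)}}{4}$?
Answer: $- \frac{219}{10} \approx -21.9$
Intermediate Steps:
$q = -24$ ($q = \left(-6\right) 4 = -24$)
$R{\left(L \right)} = 6$ ($R{\left(L \right)} = 1 + 5 = 6$)
$W = \frac{21}{10}$ ($W = \frac{6}{10} + \frac{6}{4} = 6 \cdot \frac{1}{10} + 6 \cdot \frac{1}{4} = \frac{3}{5} + \frac{3}{2} = \frac{21}{10} \approx 2.1$)
$q \left(-6 + 7\right) + n{\left(W \right)} = - 24 \left(-6 + 7\right) + \frac{21}{10} = \left(-24\right) 1 + \frac{21}{10} = -24 + \frac{21}{10} = - \frac{219}{10}$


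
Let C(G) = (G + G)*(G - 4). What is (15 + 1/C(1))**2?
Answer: 7921/36 ≈ 220.03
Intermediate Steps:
C(G) = 2*G*(-4 + G) (C(G) = (2*G)*(-4 + G) = 2*G*(-4 + G))
(15 + 1/C(1))**2 = (15 + 1/(2*1*(-4 + 1)))**2 = (15 + 1/(2*1*(-3)))**2 = (15 + 1/(-6))**2 = (15 - 1/6)**2 = (89/6)**2 = 7921/36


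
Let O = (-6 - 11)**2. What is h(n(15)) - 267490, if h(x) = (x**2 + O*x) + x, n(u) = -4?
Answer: -268634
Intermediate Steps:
O = 289 (O = (-17)**2 = 289)
h(x) = x**2 + 290*x (h(x) = (x**2 + 289*x) + x = x**2 + 290*x)
h(n(15)) - 267490 = -4*(290 - 4) - 267490 = -4*286 - 267490 = -1144 - 267490 = -268634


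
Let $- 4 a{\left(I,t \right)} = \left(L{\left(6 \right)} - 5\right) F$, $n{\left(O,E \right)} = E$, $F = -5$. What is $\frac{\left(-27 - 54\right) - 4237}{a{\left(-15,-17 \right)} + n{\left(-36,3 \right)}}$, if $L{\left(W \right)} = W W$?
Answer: $- \frac{17272}{167} \approx -103.43$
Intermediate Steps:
$L{\left(W \right)} = W^{2}$
$a{\left(I,t \right)} = \frac{155}{4}$ ($a{\left(I,t \right)} = - \frac{\left(6^{2} - 5\right) \left(-5\right)}{4} = - \frac{\left(36 - 5\right) \left(-5\right)}{4} = - \frac{31 \left(-5\right)}{4} = \left(- \frac{1}{4}\right) \left(-155\right) = \frac{155}{4}$)
$\frac{\left(-27 - 54\right) - 4237}{a{\left(-15,-17 \right)} + n{\left(-36,3 \right)}} = \frac{\left(-27 - 54\right) - 4237}{\frac{155}{4} + 3} = \frac{\left(-27 - 54\right) - 4237}{\frac{167}{4}} = \left(-81 - 4237\right) \frac{4}{167} = \left(-4318\right) \frac{4}{167} = - \frac{17272}{167}$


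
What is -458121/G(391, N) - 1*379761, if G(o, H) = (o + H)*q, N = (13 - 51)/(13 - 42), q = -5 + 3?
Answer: -8627796285/22754 ≈ -3.7918e+5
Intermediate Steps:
q = -2
N = 38/29 (N = -38/(-29) = -38*(-1/29) = 38/29 ≈ 1.3103)
G(o, H) = -2*H - 2*o (G(o, H) = (o + H)*(-2) = (H + o)*(-2) = -2*H - 2*o)
-458121/G(391, N) - 1*379761 = -458121/(-2*38/29 - 2*391) - 1*379761 = -458121/(-76/29 - 782) - 379761 = -458121/(-22754/29) - 379761 = -458121*(-29/22754) - 379761 = 13285509/22754 - 379761 = -8627796285/22754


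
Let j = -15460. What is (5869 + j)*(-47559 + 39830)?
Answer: 74128839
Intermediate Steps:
(5869 + j)*(-47559 + 39830) = (5869 - 15460)*(-47559 + 39830) = -9591*(-7729) = 74128839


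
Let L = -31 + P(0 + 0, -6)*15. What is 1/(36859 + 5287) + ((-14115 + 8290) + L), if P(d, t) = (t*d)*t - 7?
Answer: -251232305/42146 ≈ -5961.0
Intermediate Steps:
P(d, t) = -7 + d*t² (P(d, t) = (d*t)*t - 7 = d*t² - 7 = -7 + d*t²)
L = -136 (L = -31 + (-7 + (0 + 0)*(-6)²)*15 = -31 + (-7 + 0*36)*15 = -31 + (-7 + 0)*15 = -31 - 7*15 = -31 - 105 = -136)
1/(36859 + 5287) + ((-14115 + 8290) + L) = 1/(36859 + 5287) + ((-14115 + 8290) - 136) = 1/42146 + (-5825 - 136) = 1/42146 - 5961 = -251232305/42146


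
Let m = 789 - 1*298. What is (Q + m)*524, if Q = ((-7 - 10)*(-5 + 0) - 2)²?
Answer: 3867120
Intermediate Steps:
m = 491 (m = 789 - 298 = 491)
Q = 6889 (Q = (-17*(-5) - 2)² = (85 - 2)² = 83² = 6889)
(Q + m)*524 = (6889 + 491)*524 = 7380*524 = 3867120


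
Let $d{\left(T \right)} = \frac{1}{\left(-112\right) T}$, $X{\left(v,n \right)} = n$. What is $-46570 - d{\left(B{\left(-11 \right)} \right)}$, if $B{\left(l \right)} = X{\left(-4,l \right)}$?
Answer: $- \frac{57374241}{1232} \approx -46570.0$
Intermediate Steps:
$B{\left(l \right)} = l$
$d{\left(T \right)} = - \frac{1}{112 T}$
$-46570 - d{\left(B{\left(-11 \right)} \right)} = -46570 - - \frac{1}{112 \left(-11\right)} = -46570 - \left(- \frac{1}{112}\right) \left(- \frac{1}{11}\right) = -46570 - \frac{1}{1232} = - \frac{57374241}{1232}$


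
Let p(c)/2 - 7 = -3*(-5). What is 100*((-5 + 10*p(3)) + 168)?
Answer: 60300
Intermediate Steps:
p(c) = 44 (p(c) = 14 + 2*(-3*(-5)) = 14 + 2*15 = 14 + 30 = 44)
100*((-5 + 10*p(3)) + 168) = 100*((-5 + 10*44) + 168) = 100*((-5 + 440) + 168) = 100*(435 + 168) = 100*603 = 60300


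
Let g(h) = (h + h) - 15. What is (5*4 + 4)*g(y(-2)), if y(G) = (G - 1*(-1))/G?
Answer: -336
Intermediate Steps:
y(G) = (1 + G)/G (y(G) = (G + 1)/G = (1 + G)/G)
g(h) = -15 + 2*h (g(h) = 2*h - 15 = -15 + 2*h)
(5*4 + 4)*g(y(-2)) = (5*4 + 4)*(-15 + 2*((1 - 2)/(-2))) = (20 + 4)*(-15 + 2*(-1/2*(-1))) = 24*(-15 + 2*(1/2)) = 24*(-15 + 1) = 24*(-14) = -336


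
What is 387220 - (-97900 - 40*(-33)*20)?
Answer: 458720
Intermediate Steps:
387220 - (-97900 - 40*(-33)*20) = 387220 - (-97900 - (-1320)*20) = 387220 - (-97900 - 1*(-26400)) = 387220 - (-97900 + 26400) = 387220 - 1*(-71500) = 387220 + 71500 = 458720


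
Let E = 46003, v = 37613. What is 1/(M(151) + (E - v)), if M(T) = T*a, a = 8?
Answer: 1/9598 ≈ 0.00010419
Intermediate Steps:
M(T) = 8*T (M(T) = T*8 = 8*T)
1/(M(151) + (E - v)) = 1/(8*151 + (46003 - 1*37613)) = 1/(1208 + (46003 - 37613)) = 1/(1208 + 8390) = 1/9598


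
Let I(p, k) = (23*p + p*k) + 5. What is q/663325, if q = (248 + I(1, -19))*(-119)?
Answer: -30583/663325 ≈ -0.046106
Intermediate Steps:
I(p, k) = 5 + 23*p + k*p (I(p, k) = (23*p + k*p) + 5 = 5 + 23*p + k*p)
q = -30583 (q = (248 + (5 + 23*1 - 19*1))*(-119) = (248 + (5 + 23 - 19))*(-119) = (248 + 9)*(-119) = 257*(-119) = -30583)
q/663325 = -30583/663325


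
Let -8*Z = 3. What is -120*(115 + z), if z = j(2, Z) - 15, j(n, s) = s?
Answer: -11955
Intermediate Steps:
Z = -3/8 (Z = -1/8*3 = -3/8 ≈ -0.37500)
z = -123/8 (z = -3/8 - 15 = -123/8 ≈ -15.375)
-120*(115 + z) = -120*(115 - 123/8) = -120*797/8 = -11955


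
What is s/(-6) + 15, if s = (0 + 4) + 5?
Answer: 27/2 ≈ 13.500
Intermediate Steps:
s = 9 (s = 4 + 5 = 9)
s/(-6) + 15 = 9/(-6) + 15 = 9*(-⅙) + 15 = -3/2 + 15 = 27/2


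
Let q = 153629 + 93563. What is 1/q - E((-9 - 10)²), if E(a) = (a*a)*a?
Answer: -11629365416151/247192 ≈ -4.7046e+7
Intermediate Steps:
q = 247192
E(a) = a³ (E(a) = a²*a = a³)
1/q - E((-9 - 10)²) = 1/247192 - ((-9 - 10)²)³ = 1/247192 - ((-19)²)³ = 1/247192 - 1*361³ = 1/247192 - 1*47045881 = 1/247192 - 47045881 = -11629365416151/247192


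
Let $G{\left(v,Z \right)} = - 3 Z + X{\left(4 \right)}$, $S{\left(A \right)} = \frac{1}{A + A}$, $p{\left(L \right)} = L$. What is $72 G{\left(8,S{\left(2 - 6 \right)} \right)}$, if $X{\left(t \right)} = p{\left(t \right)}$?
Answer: $315$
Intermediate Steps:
$X{\left(t \right)} = t$
$S{\left(A \right)} = \frac{1}{2 A}$
$G{\left(v,Z \right)} = 4 - 3 Z$ ($G{\left(v,Z \right)} = - 3 Z + 4 = 4 - 3 Z$)
$72 G{\left(8,S{\left(2 - 6 \right)} \right)} = 72 \left(4 - 3 \frac{1}{2 \left(2 - 6\right)}\right) = 72 \left(4 - 3 \frac{1}{2 \left(-4\right)}\right) = 72 \left(4 - 3 \cdot \frac{1}{2} \left(- \frac{1}{4}\right)\right) = 72 \left(4 - - \frac{3}{8}\right) = 72 \left(4 + \frac{3}{8}\right) = 72 \cdot \frac{35}{8} = 315$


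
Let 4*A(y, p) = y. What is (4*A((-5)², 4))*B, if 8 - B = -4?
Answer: 300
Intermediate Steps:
B = 12 (B = 8 - 1*(-4) = 8 + 4 = 12)
A(y, p) = y/4
(4*A((-5)², 4))*B = (4*((¼)*(-5)²))*12 = (4*((¼)*25))*12 = (4*(25/4))*12 = 25*12 = 300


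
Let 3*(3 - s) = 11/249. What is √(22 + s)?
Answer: 2*√387278/249 ≈ 4.9985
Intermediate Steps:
s = 2230/747 (s = 3 - 11/(3*249) = 3 - ⅓*11/249 = 3 - 11/747 = 2230/747 ≈ 2.9853)
√(22 + s) = √(22 + 2230/747) = √(18664/747) = 2*√387278/249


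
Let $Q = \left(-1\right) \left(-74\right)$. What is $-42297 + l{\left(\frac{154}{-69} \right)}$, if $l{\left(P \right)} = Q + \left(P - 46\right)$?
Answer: $- \frac{2916715}{69} \approx -42271.0$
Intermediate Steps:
$Q = 74$
$l{\left(P \right)} = 28 + P$ ($l{\left(P \right)} = 74 + \left(P - 46\right) = 74 + \left(-46 + P\right) = 28 + P$)
$-42297 + l{\left(\frac{154}{-69} \right)} = -42297 + \left(28 + \frac{154}{-69}\right) = -42297 + \left(28 + 154 \left(- \frac{1}{69}\right)\right) = -42297 + \left(28 - \frac{154}{69}\right) = -42297 + \frac{1778}{69} = - \frac{2916715}{69}$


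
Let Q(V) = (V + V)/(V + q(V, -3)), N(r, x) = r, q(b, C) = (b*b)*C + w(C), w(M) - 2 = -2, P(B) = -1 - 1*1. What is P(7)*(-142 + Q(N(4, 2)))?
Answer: 3128/11 ≈ 284.36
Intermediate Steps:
P(B) = -2 (P(B) = -1 - 1 = -2)
w(M) = 0 (w(M) = 2 - 2 = 0)
q(b, C) = C*b**2 (q(b, C) = (b*b)*C + 0 = b**2*C + 0 = C*b**2 + 0 = C*b**2)
Q(V) = 2*V/(V - 3*V**2) (Q(V) = (V + V)/(V - 3*V**2) = (2*V)/(V - 3*V**2) = 2*V/(V - 3*V**2))
P(7)*(-142 + Q(N(4, 2))) = -2*(-142 + 2/(1 - 3*4)) = -2*(-142 + 2/(1 - 12)) = -2*(-142 + 2/(-11)) = -2*(-142 + 2*(-1/11)) = -2*(-142 - 2/11) = -2*(-1564/11) = 3128/11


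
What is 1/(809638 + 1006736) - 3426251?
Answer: -6223353233873/1816374 ≈ -3.4263e+6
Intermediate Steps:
1/(809638 + 1006736) - 3426251 = 1/1816374 - 3426251 = -6223353233873/1816374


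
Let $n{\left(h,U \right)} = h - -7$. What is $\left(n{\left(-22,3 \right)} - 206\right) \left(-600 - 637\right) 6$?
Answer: $1640262$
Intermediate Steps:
$n{\left(h,U \right)} = 7 + h$ ($n{\left(h,U \right)} = h + 7 = 7 + h$)
$\left(n{\left(-22,3 \right)} - 206\right) \left(-600 - 637\right) 6 = \left(\left(7 - 22\right) - 206\right) \left(-600 - 637\right) 6 = \left(-15 - 206\right) \left(-1237\right) 6 = \left(-221\right) \left(-1237\right) 6 = 273377 \cdot 6 = 1640262$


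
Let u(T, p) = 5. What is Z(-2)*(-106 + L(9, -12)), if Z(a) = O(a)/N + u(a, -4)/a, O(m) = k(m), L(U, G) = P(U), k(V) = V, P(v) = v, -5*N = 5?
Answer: 97/2 ≈ 48.500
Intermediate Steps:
N = -1 (N = -⅕*5 = -1)
L(U, G) = U
O(m) = m
Z(a) = -a + 5/a (Z(a) = a/(-1) + 5/a = a*(-1) + 5/a = -a + 5/a)
Z(-2)*(-106 + L(9, -12)) = (-1*(-2) + 5/(-2))*(-106 + 9) = (2 + 5*(-½))*(-97) = (2 - 5/2)*(-97) = -½*(-97) = 97/2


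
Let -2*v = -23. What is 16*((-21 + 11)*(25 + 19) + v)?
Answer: -6856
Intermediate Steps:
v = 23/2 (v = -½*(-23) = 23/2 ≈ 11.500)
16*((-21 + 11)*(25 + 19) + v) = 16*((-21 + 11)*(25 + 19) + 23/2) = 16*(-10*44 + 23/2) = 16*(-440 + 23/2) = 16*(-857/2) = -6856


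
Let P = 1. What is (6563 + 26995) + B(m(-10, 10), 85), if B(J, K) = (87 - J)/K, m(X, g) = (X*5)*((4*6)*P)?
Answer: 2853717/85 ≈ 33573.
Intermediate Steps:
m(X, g) = 120*X (m(X, g) = (X*5)*((4*6)*1) = (5*X)*(24*1) = (5*X)*24 = 120*X)
B(J, K) = (87 - J)/K
(6563 + 26995) + B(m(-10, 10), 85) = (6563 + 26995) + (87 - 120*(-10))/85 = 33558 + (87 - 1*(-1200))/85 = 33558 + (87 + 1200)/85 = 33558 + (1/85)*1287 = 33558 + 1287/85 = 2853717/85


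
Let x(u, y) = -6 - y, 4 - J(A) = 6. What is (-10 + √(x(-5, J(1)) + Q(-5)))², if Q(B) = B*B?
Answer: (10 - √21)² ≈ 29.348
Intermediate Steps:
J(A) = -2 (J(A) = 4 - 1*6 = 4 - 6 = -2)
Q(B) = B²
(-10 + √(x(-5, J(1)) + Q(-5)))² = (-10 + √((-6 - 1*(-2)) + (-5)²))² = (-10 + √((-6 + 2) + 25))² = (-10 + √(-4 + 25))² = (-10 + √21)²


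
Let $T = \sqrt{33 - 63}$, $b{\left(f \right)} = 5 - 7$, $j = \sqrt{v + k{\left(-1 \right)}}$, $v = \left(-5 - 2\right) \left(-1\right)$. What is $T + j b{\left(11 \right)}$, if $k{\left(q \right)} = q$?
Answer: $- 2 \sqrt{6} + i \sqrt{30} \approx -4.899 + 5.4772 i$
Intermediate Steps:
$v = 7$ ($v = \left(-7\right) \left(-1\right) = 7$)
$j = \sqrt{6}$ ($j = \sqrt{7 - 1} = \sqrt{6} \approx 2.4495$)
$b{\left(f \right)} = -2$ ($b{\left(f \right)} = 5 - 7 = -2$)
$T = i \sqrt{30}$ ($T = \sqrt{-30} = i \sqrt{30} \approx 5.4772 i$)
$T + j b{\left(11 \right)} = i \sqrt{30} + \sqrt{6} \left(-2\right) = i \sqrt{30} - 2 \sqrt{6} = - 2 \sqrt{6} + i \sqrt{30}$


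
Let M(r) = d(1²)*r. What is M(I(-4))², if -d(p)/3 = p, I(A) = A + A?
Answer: 576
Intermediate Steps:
I(A) = 2*A
d(p) = -3*p
M(r) = -3*r (M(r) = (-3*1²)*r = (-3*1)*r = -3*r)
M(I(-4))² = (-6*(-4))² = (-3*(-8))² = 24² = 576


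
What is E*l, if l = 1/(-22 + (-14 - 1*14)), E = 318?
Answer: -159/25 ≈ -6.3600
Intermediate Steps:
l = -1/50 (l = 1/(-22 + (-14 - 14)) = 1/(-22 - 28) = 1/(-50) = -1/50 ≈ -0.020000)
E*l = 318*(-1/50) = -159/25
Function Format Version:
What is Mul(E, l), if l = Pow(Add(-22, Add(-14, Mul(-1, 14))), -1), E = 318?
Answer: Rational(-159, 25) ≈ -6.3600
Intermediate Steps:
l = Rational(-1, 50) (l = Pow(Add(-22, Add(-14, -14)), -1) = Pow(Add(-22, -28), -1) = Pow(-50, -1) = Rational(-1, 50) ≈ -0.020000)
Mul(E, l) = Mul(318, Rational(-1, 50)) = Rational(-159, 25)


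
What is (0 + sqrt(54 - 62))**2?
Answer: -8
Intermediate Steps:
(0 + sqrt(54 - 62))**2 = (0 + sqrt(-8))**2 = (0 + 2*I*sqrt(2))**2 = (2*I*sqrt(2))**2 = -8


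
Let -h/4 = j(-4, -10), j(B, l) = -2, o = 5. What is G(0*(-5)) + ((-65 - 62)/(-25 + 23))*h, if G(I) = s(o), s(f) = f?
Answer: 513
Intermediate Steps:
G(I) = 5
h = 8 (h = -4*(-2) = 8)
G(0*(-5)) + ((-65 - 62)/(-25 + 23))*h = 5 + ((-65 - 62)/(-25 + 23))*8 = 5 - 127/(-2)*8 = 5 - 127*(-½)*8 = 5 + (127/2)*8 = 5 + 508 = 513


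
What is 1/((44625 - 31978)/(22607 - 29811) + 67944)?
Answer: 7204/489455929 ≈ 1.4718e-5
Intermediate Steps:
1/((44625 - 31978)/(22607 - 29811) + 67944) = 1/(12647/(-7204) + 67944) = 1/(12647*(-1/7204) + 67944) = 1/(-12647/7204 + 67944) = 1/(489455929/7204) = 7204/489455929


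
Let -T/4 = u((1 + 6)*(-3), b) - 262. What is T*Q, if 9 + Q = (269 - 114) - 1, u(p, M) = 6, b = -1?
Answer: 148480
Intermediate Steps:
Q = 145 (Q = -9 + ((269 - 114) - 1) = -9 + (155 - 1) = -9 + 154 = 145)
T = 1024 (T = -4*(6 - 262) = -4*(-256) = 1024)
T*Q = 1024*145 = 148480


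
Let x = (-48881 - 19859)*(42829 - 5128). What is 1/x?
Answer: -1/2591566740 ≈ -3.8587e-10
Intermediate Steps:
x = -2591566740 (x = -68740*37701 = -2591566740)
1/x = 1/(-2591566740) = -1/2591566740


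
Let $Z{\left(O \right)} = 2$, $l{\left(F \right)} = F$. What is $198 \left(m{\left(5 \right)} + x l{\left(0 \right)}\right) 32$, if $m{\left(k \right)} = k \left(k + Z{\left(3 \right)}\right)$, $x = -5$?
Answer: $221760$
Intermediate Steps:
$m{\left(k \right)} = k \left(2 + k\right)$ ($m{\left(k \right)} = k \left(k + 2\right) = k \left(2 + k\right)$)
$198 \left(m{\left(5 \right)} + x l{\left(0 \right)}\right) 32 = 198 \left(5 \left(2 + 5\right) - 0\right) 32 = 198 \left(5 \cdot 7 + 0\right) 32 = 198 \left(35 + 0\right) 32 = 198 \cdot 35 \cdot 32 = 6930 \cdot 32 = 221760$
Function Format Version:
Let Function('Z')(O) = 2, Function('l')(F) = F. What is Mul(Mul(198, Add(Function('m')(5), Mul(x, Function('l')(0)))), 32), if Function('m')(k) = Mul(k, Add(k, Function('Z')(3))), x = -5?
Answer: 221760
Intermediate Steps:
Function('m')(k) = Mul(k, Add(2, k)) (Function('m')(k) = Mul(k, Add(k, 2)) = Mul(k, Add(2, k)))
Mul(Mul(198, Add(Function('m')(5), Mul(x, Function('l')(0)))), 32) = Mul(Mul(198, Add(Mul(5, Add(2, 5)), Mul(-5, 0))), 32) = Mul(Mul(198, Add(Mul(5, 7), 0)), 32) = Mul(Mul(198, Add(35, 0)), 32) = Mul(Mul(198, 35), 32) = Mul(6930, 32) = 221760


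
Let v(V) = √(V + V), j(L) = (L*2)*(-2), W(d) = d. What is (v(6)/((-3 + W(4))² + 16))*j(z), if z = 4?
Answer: -32*√3/17 ≈ -3.2603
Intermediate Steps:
j(L) = -4*L (j(L) = (2*L)*(-2) = -4*L)
v(V) = √2*√V (v(V) = √(2*V) = √2*√V)
(v(6)/((-3 + W(4))² + 16))*j(z) = ((√2*√6)/((-3 + 4)² + 16))*(-4*4) = ((2*√3)/(1² + 16))*(-16) = ((2*√3)/(1 + 16))*(-16) = ((2*√3)/17)*(-16) = (2*√3/17)*(-16) = -32*√3/17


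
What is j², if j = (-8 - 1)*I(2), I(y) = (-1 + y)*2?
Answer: 324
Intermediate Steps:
I(y) = -2 + 2*y
j = -18 (j = (-8 - 1)*(-2 + 2*2) = -9*(-2 + 4) = -9*2 = -18)
j² = (-18)² = 324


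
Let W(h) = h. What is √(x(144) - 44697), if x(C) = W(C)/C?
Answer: 2*I*√11174 ≈ 211.41*I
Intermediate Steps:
x(C) = 1 (x(C) = C/C = 1)
√(x(144) - 44697) = √(1 - 44697) = √(-44696) = 2*I*√11174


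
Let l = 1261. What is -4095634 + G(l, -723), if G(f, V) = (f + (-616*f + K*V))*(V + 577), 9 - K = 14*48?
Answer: 39144602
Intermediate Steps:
K = -663 (K = 9 - 14*48 = 9 - 1*672 = 9 - 672 = -663)
G(f, V) = (577 + V)*(-663*V - 615*f) (G(f, V) = (f + (-616*f - 663*V))*(V + 577) = (f + (-663*V - 616*f))*(577 + V) = (-663*V - 615*f)*(577 + V) = (577 + V)*(-663*V - 615*f))
-4095634 + G(l, -723) = -4095634 + (-382551*(-723) - 354855*1261 - 663*(-723)**2 - 615*(-723)*1261) = -4095634 + (276584373 - 447472155 - 663*522729 + 560697345) = -4095634 + (276584373 - 447472155 - 346569327 + 560697345) = -4095634 + 43240236 = 39144602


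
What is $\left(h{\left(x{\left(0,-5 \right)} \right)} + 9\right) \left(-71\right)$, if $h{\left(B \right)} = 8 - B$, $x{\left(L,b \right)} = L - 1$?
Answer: $-1278$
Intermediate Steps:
$x{\left(L,b \right)} = -1 + L$ ($x{\left(L,b \right)} = L - 1 = -1 + L$)
$\left(h{\left(x{\left(0,-5 \right)} \right)} + 9\right) \left(-71\right) = \left(\left(8 - \left(-1 + 0\right)\right) + 9\right) \left(-71\right) = \left(\left(8 - -1\right) + 9\right) \left(-71\right) = \left(\left(8 + 1\right) + 9\right) \left(-71\right) = \left(9 + 9\right) \left(-71\right) = 18 \left(-71\right) = -1278$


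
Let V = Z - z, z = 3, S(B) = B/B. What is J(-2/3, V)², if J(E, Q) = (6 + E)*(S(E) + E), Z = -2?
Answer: 256/81 ≈ 3.1605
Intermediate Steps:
S(B) = 1
V = -5 (V = -2 - 1*3 = -2 - 3 = -5)
J(E, Q) = (1 + E)*(6 + E) (J(E, Q) = (6 + E)*(1 + E) = (1 + E)*(6 + E))
J(-2/3, V)² = (6 + (-2/3)² + 7*(-2/3))² = (6 + (-2*⅓)² + 7*(-2*⅓))² = (6 + (-⅔)² + 7*(-⅔))² = (6 + 4/9 - 14/3)² = (16/9)² = 256/81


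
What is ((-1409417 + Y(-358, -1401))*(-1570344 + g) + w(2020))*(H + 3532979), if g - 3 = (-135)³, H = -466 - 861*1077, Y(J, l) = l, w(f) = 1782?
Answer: 14814838727903843520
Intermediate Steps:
H = -927763 (H = -466 - 927297 = -927763)
g = -2460372 (g = 3 + (-135)³ = 3 - 2460375 = -2460372)
((-1409417 + Y(-358, -1401))*(-1570344 + g) + w(2020))*(H + 3532979) = ((-1409417 - 1401)*(-1570344 - 2460372) + 1782)*(-927763 + 3532979) = (-1410818*(-4030716) + 1782)*2605216 = (5686606685688 + 1782)*2605216 = 5686606687470*2605216 = 14814838727903843520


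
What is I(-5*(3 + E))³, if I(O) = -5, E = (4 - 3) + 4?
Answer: -125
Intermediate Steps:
E = 5 (E = 1 + 4 = 5)
I(-5*(3 + E))³ = (-5)³ = -125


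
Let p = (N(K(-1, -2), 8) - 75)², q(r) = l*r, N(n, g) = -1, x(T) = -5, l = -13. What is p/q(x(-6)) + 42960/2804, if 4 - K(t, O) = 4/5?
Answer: 4747076/45565 ≈ 104.18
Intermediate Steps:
K(t, O) = 16/5 (K(t, O) = 4 - 4/5 = 4 - 1*⅘ = 4 - ⅘ = 16/5)
q(r) = -13*r
p = 5776 (p = (-1 - 75)² = (-76)² = 5776)
p/q(x(-6)) + 42960/2804 = 5776/((-13*(-5))) + 42960/2804 = 5776/65 + 42960*(1/2804) = 5776*(1/65) + 10740/701 = 5776/65 + 10740/701 = 4747076/45565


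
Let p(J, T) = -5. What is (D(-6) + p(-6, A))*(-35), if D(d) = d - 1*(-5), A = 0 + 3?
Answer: 210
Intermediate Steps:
A = 3
D(d) = 5 + d (D(d) = d + 5 = 5 + d)
(D(-6) + p(-6, A))*(-35) = ((5 - 6) - 5)*(-35) = (-1 - 5)*(-35) = -6*(-35) = 210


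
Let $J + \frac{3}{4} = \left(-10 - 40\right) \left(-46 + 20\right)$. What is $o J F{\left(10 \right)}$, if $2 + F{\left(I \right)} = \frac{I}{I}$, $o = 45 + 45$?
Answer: $- \frac{233865}{2} \approx -1.1693 \cdot 10^{5}$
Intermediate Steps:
$J = \frac{5197}{4}$ ($J = - \frac{3}{4} + \left(-10 - 40\right) \left(-46 + 20\right) = - \frac{3}{4} - -1300 = - \frac{3}{4} + 1300 = \frac{5197}{4} \approx 1299.3$)
$o = 90$
$F{\left(I \right)} = -1$ ($F{\left(I \right)} = -2 + \frac{I}{I} = -2 + 1 = -1$)
$o J F{\left(10 \right)} = 90 \cdot \frac{5197}{4} \left(-1\right) = \frac{233865}{2} \left(-1\right) = - \frac{233865}{2}$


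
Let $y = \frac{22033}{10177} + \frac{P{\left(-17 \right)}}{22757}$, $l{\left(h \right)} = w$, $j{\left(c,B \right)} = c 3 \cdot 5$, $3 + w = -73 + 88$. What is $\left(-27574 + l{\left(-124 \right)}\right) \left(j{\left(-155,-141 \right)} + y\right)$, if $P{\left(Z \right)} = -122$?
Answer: $\frac{14827395768529356}{231597989} \approx 6.4022 \cdot 10^{7}$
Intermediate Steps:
$w = 12$ ($w = -3 + \left(-73 + 88\right) = -3 + 15 = 12$)
$j{\left(c,B \right)} = 15 c$ ($j{\left(c,B \right)} = 3 c 5 = 15 c$)
$l{\left(h \right)} = 12$
$y = \frac{500163387}{231597989}$ ($y = \frac{22033}{10177} - \frac{122}{22757} = \frac{500163387}{231597989} \approx 2.1596$)
$\left(-27574 + l{\left(-124 \right)}\right) \left(j{\left(-155,-141 \right)} + y\right) = \left(-27574 + 12\right) \left(15 \left(-155\right) + \frac{500163387}{231597989}\right) = - 27562 \left(-2325 + \frac{500163387}{231597989}\right) = \left(-27562\right) \left(- \frac{537965161038}{231597989}\right) = \frac{14827395768529356}{231597989}$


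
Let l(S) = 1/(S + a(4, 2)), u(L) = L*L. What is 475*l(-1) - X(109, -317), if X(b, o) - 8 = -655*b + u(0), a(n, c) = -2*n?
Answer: 642008/9 ≈ 71334.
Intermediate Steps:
u(L) = L²
l(S) = 1/(-8 + S) (l(S) = 1/(S - 2*4) = 1/(S - 8) = 1/(-8 + S))
X(b, o) = 8 - 655*b (X(b, o) = 8 + (-655*b + 0²) = 8 + (-655*b + 0) = 8 - 655*b)
475*l(-1) - X(109, -317) = 475/(-8 - 1) - (8 - 655*109) = 475/(-9) - (8 - 71395) = 475*(-⅑) - 1*(-71387) = -475/9 + 71387 = 642008/9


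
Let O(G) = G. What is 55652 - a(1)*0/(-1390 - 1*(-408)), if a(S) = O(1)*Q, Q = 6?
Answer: 55652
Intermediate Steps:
a(S) = 6 (a(S) = 1*6 = 6)
55652 - a(1)*0/(-1390 - 1*(-408)) = 55652 - 6*0/(-1390 - 1*(-408)) = 55652 - 0/(-1390 + 408) = 55652 - 0/(-982) = 55652 - (-1)*0/982 = 55652 - 1*0 = 55652 + 0 = 55652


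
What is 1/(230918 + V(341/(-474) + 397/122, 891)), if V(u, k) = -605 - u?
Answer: 14457/3329598397 ≈ 4.3420e-6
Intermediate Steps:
1/(230918 + V(341/(-474) + 397/122, 891)) = 1/(230918 + (-605 - (341/(-474) + 397/122))) = 1/(230918 + (-605 - (341*(-1/474) + 397*(1/122)))) = 1/(230918 + (-605 - (-341/474 + 397/122))) = 1/(230918 + (-605 - 1*36644/14457)) = 1/(230918 + (-605 - 36644/14457)) = 1/(230918 - 8783129/14457) = 1/(3329598397/14457) = 14457/3329598397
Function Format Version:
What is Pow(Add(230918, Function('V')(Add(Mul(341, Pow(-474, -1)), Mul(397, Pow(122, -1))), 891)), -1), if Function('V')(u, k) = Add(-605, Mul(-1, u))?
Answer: Rational(14457, 3329598397) ≈ 4.3420e-6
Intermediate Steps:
Pow(Add(230918, Function('V')(Add(Mul(341, Pow(-474, -1)), Mul(397, Pow(122, -1))), 891)), -1) = Pow(Add(230918, Add(-605, Mul(-1, Add(Mul(341, Pow(-474, -1)), Mul(397, Pow(122, -1)))))), -1) = Pow(Add(230918, Add(-605, Mul(-1, Add(Mul(341, Rational(-1, 474)), Mul(397, Rational(1, 122)))))), -1) = Pow(Add(230918, Add(-605, Mul(-1, Add(Rational(-341, 474), Rational(397, 122))))), -1) = Pow(Add(230918, Add(-605, Mul(-1, Rational(36644, 14457)))), -1) = Pow(Add(230918, Add(-605, Rational(-36644, 14457))), -1) = Pow(Add(230918, Rational(-8783129, 14457)), -1) = Pow(Rational(3329598397, 14457), -1) = Rational(14457, 3329598397)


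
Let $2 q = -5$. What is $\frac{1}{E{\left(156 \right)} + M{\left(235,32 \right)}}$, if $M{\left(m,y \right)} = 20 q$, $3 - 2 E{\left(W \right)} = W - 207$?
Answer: $- \frac{1}{23} \approx -0.043478$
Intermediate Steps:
$q = - \frac{5}{2}$ ($q = \frac{1}{2} \left(-5\right) = - \frac{5}{2} \approx -2.5$)
$E{\left(W \right)} = 105 - \frac{W}{2}$ ($E{\left(W \right)} = \frac{3}{2} - \frac{W - 207}{2} = \frac{3}{2} - \frac{-207 + W}{2} = \frac{3}{2} - \left(- \frac{207}{2} + \frac{W}{2}\right) = 105 - \frac{W}{2}$)
$M{\left(m,y \right)} = -50$ ($M{\left(m,y \right)} = 20 \left(- \frac{5}{2}\right) = -50$)
$\frac{1}{E{\left(156 \right)} + M{\left(235,32 \right)}} = \frac{1}{\left(105 - 78\right) - 50} = \frac{1}{27 - 50} = \frac{1}{-23} = - \frac{1}{23}$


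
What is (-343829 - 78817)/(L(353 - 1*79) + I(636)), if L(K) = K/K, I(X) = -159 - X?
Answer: 211323/397 ≈ 532.30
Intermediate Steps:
L(K) = 1
(-343829 - 78817)/(L(353 - 1*79) + I(636)) = (-343829 - 78817)/(1 + (-159 - 1*636)) = -422646/(1 + (-159 - 636)) = -422646/(1 - 795) = -422646/(-794) = -422646*(-1/794) = 211323/397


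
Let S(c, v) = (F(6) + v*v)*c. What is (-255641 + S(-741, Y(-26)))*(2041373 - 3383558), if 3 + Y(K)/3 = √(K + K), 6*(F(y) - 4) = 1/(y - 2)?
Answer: -302057392065/8 - 107412381180*I*√13 ≈ -3.7757e+10 - 3.8728e+11*I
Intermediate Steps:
F(y) = 4 + 1/(6*(-2 + y)) (F(y) = 4 + 1/(6*(y - 2)) = 4 + 1/(6*(-2 + y)))
Y(K) = -9 + 3*√2*√K (Y(K) = -9 + 3*√(K + K) = -9 + 3*√(2*K) = -9 + 3*(√2*√K) = -9 + 3*√2*√K)
S(c, v) = c*(97/24 + v²) (S(c, v) = ((-47 + 24*6)/(6*(-2 + 6)) + v*v)*c = ((⅙)*(-47 + 144)/4 + v²)*c = ((⅙)*(¼)*97 + v²)*c = (97/24 + v²)*c = c*(97/24 + v²))
(-255641 + S(-741, Y(-26)))*(2041373 - 3383558) = (-255641 + (1/24)*(-741)*(97 + 24*(-9 + 3*√2*√(-26))²))*(2041373 - 3383558) = (-255641 + (1/24)*(-741)*(97 + 24*(-9 + 3*√2*(I*√26))²))*(-1342185) = (-255641 + (1/24)*(-741)*(97 + 24*(-9 + 6*I*√13)²))*(-1342185) = (-255641 + (-23959/8 - 741*(-9 + 6*I*√13)²))*(-1342185) = (-2069087/8 - 741*(-9 + 6*I*√13)²)*(-1342185) = 2777097535095/8 + 994559085*(-9 + 6*I*√13)²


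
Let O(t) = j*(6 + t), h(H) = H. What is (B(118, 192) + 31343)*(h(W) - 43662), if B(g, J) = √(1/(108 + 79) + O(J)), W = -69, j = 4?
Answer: -1370660733 - 43731*√27695635/187 ≈ -1.3719e+9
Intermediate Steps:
O(t) = 24 + 4*t (O(t) = 4*(6 + t) = 24 + 4*t)
B(g, J) = √(4489/187 + 4*J) (B(g, J) = √(1/(108 + 79) + (24 + 4*J)) = √(1/187 + (24 + 4*J)) = √(4489/187 + 4*J))
(B(118, 192) + 31343)*(h(W) - 43662) = (√(839443 + 139876*192)/187 + 31343)*(-69 - 43662) = (√(839443 + 26856192)/187 + 31343)*(-43731) = (√27695635/187 + 31343)*(-43731) = (31343 + √27695635/187)*(-43731) = -1370660733 - 43731*√27695635/187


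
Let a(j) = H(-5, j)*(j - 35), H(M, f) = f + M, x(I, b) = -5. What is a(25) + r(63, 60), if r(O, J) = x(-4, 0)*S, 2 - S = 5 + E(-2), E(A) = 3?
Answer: -170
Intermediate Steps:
H(M, f) = M + f
S = -6 (S = 2 - (5 + 3) = 2 - 1*8 = 2 - 8 = -6)
a(j) = (-35 + j)*(-5 + j) (a(j) = (-5 + j)*(j - 35) = (-5 + j)*(-35 + j) = (-35 + j)*(-5 + j))
r(O, J) = 30 (r(O, J) = -5*(-6) = 30)
a(25) + r(63, 60) = (-35 + 25)*(-5 + 25) + 30 = -10*20 + 30 = -200 + 30 = -170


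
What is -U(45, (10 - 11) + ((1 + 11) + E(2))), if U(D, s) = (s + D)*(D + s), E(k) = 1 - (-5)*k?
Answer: -4489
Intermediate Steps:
E(k) = 1 + 5*k
U(D, s) = (D + s)**2 (U(D, s) = (D + s)*(D + s) = (D + s)**2)
-U(45, (10 - 11) + ((1 + 11) + E(2))) = -(45 + ((10 - 11) + ((1 + 11) + (1 + 5*2))))**2 = -(45 + (-1 + (12 + (1 + 10))))**2 = -(45 + (-1 + (12 + 11)))**2 = -(45 + (-1 + 23))**2 = -(45 + 22)**2 = -1*67**2 = -1*4489 = -4489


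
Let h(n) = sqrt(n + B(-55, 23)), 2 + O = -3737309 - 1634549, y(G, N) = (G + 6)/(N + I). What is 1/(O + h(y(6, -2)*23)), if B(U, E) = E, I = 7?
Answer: -26859300/144284399297609 - sqrt(1955)/144284399297609 ≈ -1.8616e-7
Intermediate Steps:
y(G, N) = (6 + G)/(7 + N) (y(G, N) = (G + 6)/(N + 7) = (6 + G)/(7 + N))
O = -5371860 (O = -2 + (-3737309 - 1634549) = -2 - 5371858 = -5371860)
h(n) = sqrt(23 + n) (h(n) = sqrt(n + 23) = sqrt(23 + n))
1/(O + h(y(6, -2)*23)) = 1/(-5371860 + sqrt(23 + ((6 + 6)/(7 - 2))*23)) = 1/(-5371860 + sqrt(23 + (12/5)*23)) = 1/(-5371860 + sqrt(23 + 276/5)) = 1/(-5371860 + sqrt(391/5)) = 1/(-5371860 + sqrt(1955)/5)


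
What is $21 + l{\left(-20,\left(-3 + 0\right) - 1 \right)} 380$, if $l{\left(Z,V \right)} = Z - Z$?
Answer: $21$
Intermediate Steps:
$l{\left(Z,V \right)} = 0$
$21 + l{\left(-20,\left(-3 + 0\right) - 1 \right)} 380 = 21 + 0 \cdot 380 = 21 + 0 = 21$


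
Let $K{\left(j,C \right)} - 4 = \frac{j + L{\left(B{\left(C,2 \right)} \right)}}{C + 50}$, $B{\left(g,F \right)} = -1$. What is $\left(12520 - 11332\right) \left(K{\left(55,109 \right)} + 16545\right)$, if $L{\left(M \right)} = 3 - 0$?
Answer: $\frac{1042014204}{53} \approx 1.9661 \cdot 10^{7}$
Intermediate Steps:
$L{\left(M \right)} = 3$ ($L{\left(M \right)} = 3 + 0 = 3$)
$K{\left(j,C \right)} = 4 + \frac{3 + j}{50 + C}$ ($K{\left(j,C \right)} = 4 + \frac{j + 3}{C + 50} = 4 + \frac{3 + j}{50 + C}$)
$\left(12520 - 11332\right) \left(K{\left(55,109 \right)} + 16545\right) = \left(12520 - 11332\right) \left(\frac{203 + 55 + 4 \cdot 109}{50 + 109} + 16545\right) = 1188 \left(\frac{203 + 55 + 436}{159} + 16545\right) = 1188 \left(\frac{1}{159} \cdot 694 + 16545\right) = 1188 \left(\frac{694}{159} + 16545\right) = 1188 \cdot \frac{2631349}{159} = \frac{1042014204}{53}$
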